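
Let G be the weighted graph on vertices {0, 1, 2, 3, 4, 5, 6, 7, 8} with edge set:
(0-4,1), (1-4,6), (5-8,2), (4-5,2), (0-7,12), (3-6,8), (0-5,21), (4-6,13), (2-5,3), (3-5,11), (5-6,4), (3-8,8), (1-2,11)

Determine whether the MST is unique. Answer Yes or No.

No

Kruskal: consider edges lightest-first.
0-4 (1): add — endpoints in different components.
4-5 (2): add — endpoints in different components.
5-8 (2): add — endpoints in different components.
2-5 (3): add — endpoints in different components.
5-6 (4): add — endpoints in different components.
1-4 (6): add — endpoints in different components.
3-6 (8): add — endpoints in different components.
3-8 (8): skip — 3 and 8 already connected.
1-2 (11): skip — 1 and 2 already connected.
3-5 (11): skip — 3 and 5 already connected.
0-7 (12): add — endpoints in different components.
Non-tree edge 3-8 has weight 8, equal to the heaviest edge on its tree cycle — swapping gives another MST of the same weight. Not unique.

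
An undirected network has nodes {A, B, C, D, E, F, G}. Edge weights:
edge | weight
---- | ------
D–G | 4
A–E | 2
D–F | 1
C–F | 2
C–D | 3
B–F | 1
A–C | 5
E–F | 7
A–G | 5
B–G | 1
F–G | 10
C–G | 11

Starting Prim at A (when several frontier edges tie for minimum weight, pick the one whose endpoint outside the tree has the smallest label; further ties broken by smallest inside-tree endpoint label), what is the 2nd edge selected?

Grow the tree from A using Prim:
Step 1: cheapest edge leaving the tree is A–E (2); add E.
Step 2: cheapest edge leaving the tree is A–C (5); add C.
Step 3: cheapest edge leaving the tree is C–F (2); add F.
Step 4: cheapest edge leaving the tree is B–F (1); add B.
Step 5: cheapest edge leaving the tree is D–F (1); add D.
Step 6: cheapest edge leaving the tree is B–G (1); add G.
The 2nd edge added is A–C.

A-C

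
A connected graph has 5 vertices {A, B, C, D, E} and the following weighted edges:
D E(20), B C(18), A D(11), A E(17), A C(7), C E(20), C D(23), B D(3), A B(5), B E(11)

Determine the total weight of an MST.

26

Prim, starting at B.
Step 1: frontier [B D 3, A B 5, B E 11, B C 18] → take B D (3); add D.
Step 2: frontier [A B 5, B E 11, B C 18, A D 11, D E 20, C D 23] → take A B (5); add A.
Step 3: frontier [A C 7, A E 17, B E 11, B C 18, D E 20, C D 23] → take A C (7); add C.
Step 4: frontier [A E 17, B E 11, C E 20, D E 20] → take B E (11); add E.
MST edges: B D, A B, A C, B E; total weight 3+5+7+11 = 26.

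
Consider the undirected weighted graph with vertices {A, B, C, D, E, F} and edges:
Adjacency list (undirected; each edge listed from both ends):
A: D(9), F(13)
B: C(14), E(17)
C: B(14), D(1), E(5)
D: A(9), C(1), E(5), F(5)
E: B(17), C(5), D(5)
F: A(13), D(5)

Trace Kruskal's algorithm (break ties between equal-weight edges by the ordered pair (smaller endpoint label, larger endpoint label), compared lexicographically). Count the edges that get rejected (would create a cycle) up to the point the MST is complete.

2

Kruskal's algorithm — process edges by increasing weight (ties by edge label):
C–D (1): add — endpoints in different components.
C–E (5): add — endpoints in different components.
D–E (5): skip — D and E already connected.
D–F (5): add — endpoints in different components.
A–D (9): add — endpoints in different components.
A–F (13): skip — A and F already connected.
B–C (14): add — endpoints in different components.
Edges rejected before the tree was complete: 2.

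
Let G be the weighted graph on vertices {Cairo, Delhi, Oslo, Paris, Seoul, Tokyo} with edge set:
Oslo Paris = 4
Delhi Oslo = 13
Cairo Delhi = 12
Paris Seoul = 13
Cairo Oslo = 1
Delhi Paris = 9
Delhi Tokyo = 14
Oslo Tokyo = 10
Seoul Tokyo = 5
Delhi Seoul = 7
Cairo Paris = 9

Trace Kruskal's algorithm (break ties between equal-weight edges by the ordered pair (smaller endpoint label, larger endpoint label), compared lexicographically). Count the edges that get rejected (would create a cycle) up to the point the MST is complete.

1

Kruskal's algorithm — process edges by increasing weight (ties by edge label):
Cairo Oslo (1): add — endpoints in different components.
Oslo Paris (4): add — endpoints in different components.
Seoul Tokyo (5): add — endpoints in different components.
Delhi Seoul (7): add — endpoints in different components.
Cairo Paris (9): skip — Cairo and Paris already connected.
Delhi Paris (9): add — endpoints in different components.
Edges rejected before the tree was complete: 1.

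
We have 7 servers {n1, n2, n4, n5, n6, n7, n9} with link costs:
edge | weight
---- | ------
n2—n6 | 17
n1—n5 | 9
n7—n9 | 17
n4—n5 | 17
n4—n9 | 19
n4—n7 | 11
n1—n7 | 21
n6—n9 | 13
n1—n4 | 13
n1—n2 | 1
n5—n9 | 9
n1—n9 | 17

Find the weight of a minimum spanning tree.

56

Kruskal: consider edges lightest-first.
n1—n2 (1): add — endpoints in different components.
n1—n5 (9): add — endpoints in different components.
n5—n9 (9): add — endpoints in different components.
n4—n7 (11): add — endpoints in different components.
n1—n4 (13): add — endpoints in different components.
n6—n9 (13): add — endpoints in different components.
MST edges: n1—n2, n1—n5, n5—n9, n4—n7, n1—n4, n6—n9; total weight 1+9+9+11+13+13 = 56.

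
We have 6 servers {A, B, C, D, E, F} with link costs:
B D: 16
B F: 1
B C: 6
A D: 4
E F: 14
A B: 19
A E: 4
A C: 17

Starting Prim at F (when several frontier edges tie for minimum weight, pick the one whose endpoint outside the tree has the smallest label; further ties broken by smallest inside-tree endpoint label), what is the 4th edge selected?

A-E

Grow the tree from F using Prim:
Step 1: cheapest edge leaving the tree is B F (1); add B.
Step 2: cheapest edge leaving the tree is B C (6); add C.
Step 3: cheapest edge leaving the tree is E F (14); add E.
Step 4: cheapest edge leaving the tree is A E (4); add A.
Step 5: cheapest edge leaving the tree is A D (4); add D.
The 4th edge added is A E.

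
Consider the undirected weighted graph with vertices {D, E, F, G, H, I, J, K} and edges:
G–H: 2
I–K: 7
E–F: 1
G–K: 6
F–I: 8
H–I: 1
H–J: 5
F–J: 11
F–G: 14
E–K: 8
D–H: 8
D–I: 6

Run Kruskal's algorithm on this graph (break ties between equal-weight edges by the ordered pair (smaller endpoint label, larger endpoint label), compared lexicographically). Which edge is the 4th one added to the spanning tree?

Sort edges by weight, then run Kruskal:
E–F (1): add — endpoints in different components.
H–I (1): add — endpoints in different components.
G–H (2): add — endpoints in different components.
H–J (5): add — endpoints in different components.
D–I (6): add — endpoints in different components.
G–K (6): add — endpoints in different components.
I–K (7): skip — I and K already connected.
D–H (8): skip — D and H already connected.
E–K (8): add — endpoints in different components.
The 4th edge added is H–J.

H-J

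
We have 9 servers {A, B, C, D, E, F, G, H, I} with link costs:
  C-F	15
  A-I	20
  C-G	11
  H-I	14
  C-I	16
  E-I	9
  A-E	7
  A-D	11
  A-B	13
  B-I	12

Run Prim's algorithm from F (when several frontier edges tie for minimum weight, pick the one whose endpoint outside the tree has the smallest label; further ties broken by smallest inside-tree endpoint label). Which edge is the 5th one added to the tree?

Grow the tree from F using Prim:
Step 1: frontier [C-F 15] → take C-F (15); add C.
Step 2: frontier [C-G 11, C-I 16] → take C-G (11); add G.
Step 3: frontier [C-I 16] → take C-I (16); add I.
Step 4: frontier [E-I 9, B-I 12, H-I 14, A-I 20] → take E-I (9); add E.
Step 5: frontier [A-E 7, B-I 12, H-I 14, A-I 20] → take A-E (7); add A.
Step 6: frontier [A-D 11, A-B 13, B-I 12, H-I 14] → take A-D (11); add D.
Step 7: frontier [A-B 13, B-I 12, H-I 14] → take B-I (12); add B.
Step 8: frontier [H-I 14] → take H-I (14); add H.
The 5th edge added is A-E.

A-E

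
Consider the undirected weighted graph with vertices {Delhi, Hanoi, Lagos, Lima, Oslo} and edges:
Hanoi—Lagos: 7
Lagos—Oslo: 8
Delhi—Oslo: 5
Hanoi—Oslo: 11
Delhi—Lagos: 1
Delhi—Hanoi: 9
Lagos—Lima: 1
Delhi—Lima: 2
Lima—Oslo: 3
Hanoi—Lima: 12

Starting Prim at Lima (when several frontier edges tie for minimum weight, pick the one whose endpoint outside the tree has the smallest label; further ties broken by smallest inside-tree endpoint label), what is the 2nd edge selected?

Delhi-Lagos

Grow the tree from Lima using Prim:
Step 1: cheapest edge leaving the tree is Lagos—Lima (1); add Lagos.
Step 2: cheapest edge leaving the tree is Delhi—Lagos (1); add Delhi.
Step 3: cheapest edge leaving the tree is Lima—Oslo (3); add Oslo.
Step 4: cheapest edge leaving the tree is Hanoi—Lagos (7); add Hanoi.
The 2nd edge added is Delhi—Lagos.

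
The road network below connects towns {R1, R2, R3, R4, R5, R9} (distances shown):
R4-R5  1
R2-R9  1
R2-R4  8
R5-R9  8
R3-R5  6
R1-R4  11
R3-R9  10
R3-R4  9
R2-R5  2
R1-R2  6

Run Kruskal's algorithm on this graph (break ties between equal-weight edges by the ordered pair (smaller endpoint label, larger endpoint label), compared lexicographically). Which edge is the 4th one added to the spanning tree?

Kruskal's algorithm — process edges by increasing weight (ties by edge label):
R2-R9 (1): add — endpoints in different components.
R4-R5 (1): add — endpoints in different components.
R2-R5 (2): add — endpoints in different components.
R1-R2 (6): add — endpoints in different components.
R3-R5 (6): add — endpoints in different components.
The 4th edge added is R1-R2.

R1-R2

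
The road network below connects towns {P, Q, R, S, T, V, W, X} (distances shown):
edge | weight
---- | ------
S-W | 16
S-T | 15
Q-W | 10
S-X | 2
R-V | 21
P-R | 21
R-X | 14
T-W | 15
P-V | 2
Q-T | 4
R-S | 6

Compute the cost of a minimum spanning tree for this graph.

Prim's algorithm from T:
Step 1: frontier [Q-T 4, S-T 15, T-W 15] → take Q-T (4); add Q.
Step 2: frontier [Q-W 10, S-T 15, T-W 15] → take Q-W (10); add W.
Step 3: frontier [S-T 15, S-W 16] → take S-T (15); add S.
Step 4: frontier [S-X 2, R-S 6] → take S-X (2); add X.
Step 5: frontier [R-S 6, R-X 14] → take R-S (6); add R.
Step 6: frontier [P-R 21, R-V 21] → take P-R (21); add P.
Step 7: frontier [P-V 2, R-V 21] → take P-V (2); add V.
MST edges: Q-T, Q-W, S-T, S-X, R-S, P-R, P-V; total weight 4+10+15+2+6+21+2 = 60.

60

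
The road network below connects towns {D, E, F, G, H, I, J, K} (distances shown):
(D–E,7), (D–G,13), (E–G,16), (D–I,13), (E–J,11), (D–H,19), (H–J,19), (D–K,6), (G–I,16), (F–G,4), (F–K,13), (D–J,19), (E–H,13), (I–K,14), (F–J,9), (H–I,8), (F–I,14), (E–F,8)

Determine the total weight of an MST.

55

Sort edges by weight, then run Kruskal:
F–G (4): add — endpoints in different components.
D–K (6): add — endpoints in different components.
D–E (7): add — endpoints in different components.
E–F (8): add — endpoints in different components.
H–I (8): add — endpoints in different components.
F–J (9): add — endpoints in different components.
E–J (11): skip — E and J already connected.
D–G (13): skip — D and G already connected.
D–I (13): add — endpoints in different components.
MST edges: F–G, D–K, D–E, E–F, H–I, F–J, D–I; total weight 4+6+7+8+8+9+13 = 55.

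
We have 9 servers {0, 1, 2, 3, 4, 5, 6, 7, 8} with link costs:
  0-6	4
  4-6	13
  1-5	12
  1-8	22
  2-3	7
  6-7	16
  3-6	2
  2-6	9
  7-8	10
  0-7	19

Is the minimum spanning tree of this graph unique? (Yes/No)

Yes

Kruskal's algorithm — process edges by increasing weight (ties by edge label):
3-6 (2): add — endpoints in different components.
0-6 (4): add — endpoints in different components.
2-3 (7): add — endpoints in different components.
2-6 (9): skip — 2 and 6 already connected.
7-8 (10): add — endpoints in different components.
1-5 (12): add — endpoints in different components.
4-6 (13): add — endpoints in different components.
6-7 (16): add — endpoints in different components.
0-7 (19): skip — 0 and 7 already connected.
1-8 (22): add — endpoints in different components.
Every non-tree edge has weight strictly greater than the heaviest edge on the tree path between its endpoints, so the MST is unique.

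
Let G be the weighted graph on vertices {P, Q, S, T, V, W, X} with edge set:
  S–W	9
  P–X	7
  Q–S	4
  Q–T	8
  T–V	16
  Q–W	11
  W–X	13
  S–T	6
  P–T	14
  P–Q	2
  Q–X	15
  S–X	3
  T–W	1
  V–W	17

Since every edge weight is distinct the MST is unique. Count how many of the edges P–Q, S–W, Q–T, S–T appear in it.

2

Sort edges by weight, then run Kruskal:
T–W (1): add — endpoints in different components.
P–Q (2): add — endpoints in different components.
S–X (3): add — endpoints in different components.
Q–S (4): add — endpoints in different components.
S–T (6): add — endpoints in different components.
P–X (7): skip — X and P already connected.
Q–T (8): skip — T and Q already connected.
S–W (9): skip — S and W already connected.
Q–W (11): skip — W and Q already connected.
W–X (13): skip — X and W already connected.
P–T (14): skip — T and P already connected.
Q–X (15): skip — X and Q already connected.
T–V (16): add — endpoints in different components.
MST edge set: {T–W, P–Q, S–X, Q–S, S–T, T–V}.
Of the listed edges, {P–Q, S–T} are in the MST → 2.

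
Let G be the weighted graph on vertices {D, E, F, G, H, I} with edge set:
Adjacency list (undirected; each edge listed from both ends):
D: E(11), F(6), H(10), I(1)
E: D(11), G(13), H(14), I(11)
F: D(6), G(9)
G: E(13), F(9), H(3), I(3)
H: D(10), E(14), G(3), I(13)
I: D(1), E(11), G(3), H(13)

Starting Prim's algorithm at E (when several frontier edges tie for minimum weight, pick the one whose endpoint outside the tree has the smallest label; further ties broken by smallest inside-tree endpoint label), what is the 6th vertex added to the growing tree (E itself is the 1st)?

Prim's algorithm from E:
Step 1: frontier [D–E 11, E–I 11, E–G 13, E–H 14] → take D–E (11); add D.
Step 2: frontier [D–I 1, D–F 6, D–H 10, E–I 11, E–G 13, E–H 14] → take D–I (1); add I.
Step 3: frontier [D–F 6, D–H 10, E–G 13, E–H 14, G–I 3, H–I 13] → take G–I (3); add G.
Step 4: frontier [D–F 6, D–H 10, E–H 14, G–H 3, F–G 9, H–I 13] → take G–H (3); add H.
Step 5: frontier [D–F 6, F–G 9] → take D–F (6); add F.
Vertex order: E, D, I, G, H, F. The 6th vertex is F.

F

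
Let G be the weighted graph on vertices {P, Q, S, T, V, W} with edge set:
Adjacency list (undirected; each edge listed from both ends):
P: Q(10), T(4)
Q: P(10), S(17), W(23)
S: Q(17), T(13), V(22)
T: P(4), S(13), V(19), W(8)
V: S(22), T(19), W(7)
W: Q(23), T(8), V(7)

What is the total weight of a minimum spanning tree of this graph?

42

Kruskal: consider edges lightest-first.
P-T (4): add — endpoints in different components.
V-W (7): add — endpoints in different components.
T-W (8): add — endpoints in different components.
P-Q (10): add — endpoints in different components.
S-T (13): add — endpoints in different components.
MST edges: P-T, V-W, T-W, P-Q, S-T; total weight 4+7+8+10+13 = 42.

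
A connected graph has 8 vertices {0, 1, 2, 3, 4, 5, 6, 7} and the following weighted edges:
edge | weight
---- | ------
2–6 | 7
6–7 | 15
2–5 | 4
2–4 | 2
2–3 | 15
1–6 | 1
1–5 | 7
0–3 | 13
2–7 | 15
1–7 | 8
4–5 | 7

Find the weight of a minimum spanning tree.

50

Kruskal: consider edges lightest-first.
1–6 (1): add — endpoints in different components.
2–4 (2): add — endpoints in different components.
2–5 (4): add — endpoints in different components.
1–5 (7): add — endpoints in different components.
2–6 (7): skip — 2 and 6 already connected.
4–5 (7): skip — 4 and 5 already connected.
1–7 (8): add — endpoints in different components.
0–3 (13): add — endpoints in different components.
2–3 (15): add — endpoints in different components.
MST edges: 1–6, 2–4, 2–5, 1–5, 1–7, 0–3, 2–3; total weight 1+2+4+7+8+13+15 = 50.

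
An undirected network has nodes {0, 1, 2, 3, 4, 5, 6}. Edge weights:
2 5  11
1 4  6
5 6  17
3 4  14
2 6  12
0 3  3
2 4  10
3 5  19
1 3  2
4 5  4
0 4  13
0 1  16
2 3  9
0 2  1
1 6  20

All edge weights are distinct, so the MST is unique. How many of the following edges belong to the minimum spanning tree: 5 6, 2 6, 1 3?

2

Sort edges by weight, then run Kruskal:
0 2 (1): add — endpoints in different components.
1 3 (2): add — endpoints in different components.
0 3 (3): add — endpoints in different components.
4 5 (4): add — endpoints in different components.
1 4 (6): add — endpoints in different components.
2 3 (9): skip — 2 and 3 already connected.
2 4 (10): skip — 2 and 4 already connected.
2 5 (11): skip — 2 and 5 already connected.
2 6 (12): add — endpoints in different components.
MST edge set: {0 2, 1 3, 0 3, 4 5, 1 4, 2 6}.
Of the listed edges, {2 6, 1 3} are in the MST → 2.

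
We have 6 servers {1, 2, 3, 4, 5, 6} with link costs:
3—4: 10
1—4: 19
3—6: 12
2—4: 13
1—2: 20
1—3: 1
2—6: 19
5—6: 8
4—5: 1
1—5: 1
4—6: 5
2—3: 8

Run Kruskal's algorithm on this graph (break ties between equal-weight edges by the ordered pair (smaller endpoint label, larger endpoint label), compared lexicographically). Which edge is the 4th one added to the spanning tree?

4-6

Sort edges by weight, then run Kruskal:
1—3 (1): add. Components now {1,3} {2} {4} {5} {6}
1—5 (1): add. Components now {1,3,5} {2} {4} {6}
4—5 (1): add. Components now {1,3,4,5} {2} {6}
4—6 (5): add. Components now {1,3,4,5,6} {2}
2—3 (8): add. Components now {1,2,3,4,5,6}
The 4th edge added is 4—6.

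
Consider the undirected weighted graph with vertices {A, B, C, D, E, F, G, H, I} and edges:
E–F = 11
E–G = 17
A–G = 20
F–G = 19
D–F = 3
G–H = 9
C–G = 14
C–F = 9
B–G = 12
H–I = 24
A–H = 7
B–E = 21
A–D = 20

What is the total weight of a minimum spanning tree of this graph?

89

Kruskal's algorithm — process edges by increasing weight (ties by edge label):
D–F (3): add — endpoints in different components.
A–H (7): add — endpoints in different components.
C–F (9): add — endpoints in different components.
G–H (9): add — endpoints in different components.
E–F (11): add — endpoints in different components.
B–G (12): add — endpoints in different components.
C–G (14): add — endpoints in different components.
E–G (17): skip — E and G already connected.
F–G (19): skip — F and G already connected.
A–D (20): skip — A and D already connected.
A–G (20): skip — A and G already connected.
B–E (21): skip — B and E already connected.
H–I (24): add — endpoints in different components.
MST edges: D–F, A–H, C–F, G–H, E–F, B–G, C–G, H–I; total weight 3+7+9+9+11+12+14+24 = 89.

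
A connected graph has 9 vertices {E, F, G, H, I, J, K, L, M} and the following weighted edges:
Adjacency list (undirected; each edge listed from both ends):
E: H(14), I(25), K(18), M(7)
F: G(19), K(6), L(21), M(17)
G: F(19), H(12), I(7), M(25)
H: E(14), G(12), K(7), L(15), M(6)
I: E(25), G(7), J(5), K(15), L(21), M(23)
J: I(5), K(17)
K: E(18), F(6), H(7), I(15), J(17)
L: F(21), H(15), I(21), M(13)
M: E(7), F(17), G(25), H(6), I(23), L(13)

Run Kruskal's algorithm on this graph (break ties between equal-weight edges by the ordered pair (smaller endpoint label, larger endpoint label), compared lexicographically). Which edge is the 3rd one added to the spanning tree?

H-M

Sort edges by weight, then run Kruskal:
I J (5): add — endpoints in different components.
F K (6): add — endpoints in different components.
H M (6): add — endpoints in different components.
E M (7): add — endpoints in different components.
G I (7): add — endpoints in different components.
H K (7): add — endpoints in different components.
G H (12): add — endpoints in different components.
L M (13): add — endpoints in different components.
The 3rd edge added is H M.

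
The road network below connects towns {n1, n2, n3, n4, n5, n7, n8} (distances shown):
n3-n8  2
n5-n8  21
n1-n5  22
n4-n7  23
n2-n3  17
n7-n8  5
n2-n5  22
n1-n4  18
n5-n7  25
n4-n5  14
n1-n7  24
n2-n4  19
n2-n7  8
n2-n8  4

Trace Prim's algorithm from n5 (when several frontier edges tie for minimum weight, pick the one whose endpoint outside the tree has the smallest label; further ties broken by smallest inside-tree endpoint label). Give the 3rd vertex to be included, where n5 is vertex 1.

Prim's algorithm from n5:
Step 1: cheapest edge leaving the tree is n4-n5 (14); add n4.
Step 2: cheapest edge leaving the tree is n1-n4 (18); add n1.
Step 3: cheapest edge leaving the tree is n2-n4 (19); add n2.
Step 4: cheapest edge leaving the tree is n2-n8 (4); add n8.
Step 5: cheapest edge leaving the tree is n3-n8 (2); add n3.
Step 6: cheapest edge leaving the tree is n7-n8 (5); add n7.
Vertex order: n5, n4, n1, n2, n8, n3, n7. The 3rd vertex is n1.

n1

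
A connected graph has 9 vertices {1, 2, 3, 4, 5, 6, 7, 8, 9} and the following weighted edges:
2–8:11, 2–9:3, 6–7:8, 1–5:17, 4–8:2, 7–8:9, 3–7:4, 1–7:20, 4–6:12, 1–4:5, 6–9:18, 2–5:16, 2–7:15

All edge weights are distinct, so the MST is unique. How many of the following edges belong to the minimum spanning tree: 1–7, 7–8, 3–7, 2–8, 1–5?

3

Sort edges by weight, then run Kruskal:
4–8 (2): add — endpoints in different components.
2–9 (3): add — endpoints in different components.
3–7 (4): add — endpoints in different components.
1–4 (5): add — endpoints in different components.
6–7 (8): add — endpoints in different components.
7–8 (9): add — endpoints in different components.
2–8 (11): add — endpoints in different components.
4–6 (12): skip — 4 and 6 already connected.
2–7 (15): skip — 2 and 7 already connected.
2–5 (16): add — endpoints in different components.
MST edge set: {4–8, 2–9, 3–7, 1–4, 6–7, 7–8, 2–8, 2–5}.
Of the listed edges, {7–8, 3–7, 2–8} are in the MST → 3.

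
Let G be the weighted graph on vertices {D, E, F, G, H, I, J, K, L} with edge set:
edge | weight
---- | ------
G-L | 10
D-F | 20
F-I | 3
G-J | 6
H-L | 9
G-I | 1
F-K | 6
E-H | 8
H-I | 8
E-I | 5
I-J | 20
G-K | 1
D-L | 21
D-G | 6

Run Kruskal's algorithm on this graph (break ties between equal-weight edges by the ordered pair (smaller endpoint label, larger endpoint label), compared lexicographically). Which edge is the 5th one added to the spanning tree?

Kruskal: consider edges lightest-first.
G-I (1): add — endpoints in different components.
G-K (1): add — endpoints in different components.
F-I (3): add — endpoints in different components.
E-I (5): add — endpoints in different components.
D-G (6): add — endpoints in different components.
F-K (6): skip — F and K already connected.
G-J (6): add — endpoints in different components.
E-H (8): add — endpoints in different components.
H-I (8): skip — H and I already connected.
H-L (9): add — endpoints in different components.
The 5th edge added is D-G.

D-G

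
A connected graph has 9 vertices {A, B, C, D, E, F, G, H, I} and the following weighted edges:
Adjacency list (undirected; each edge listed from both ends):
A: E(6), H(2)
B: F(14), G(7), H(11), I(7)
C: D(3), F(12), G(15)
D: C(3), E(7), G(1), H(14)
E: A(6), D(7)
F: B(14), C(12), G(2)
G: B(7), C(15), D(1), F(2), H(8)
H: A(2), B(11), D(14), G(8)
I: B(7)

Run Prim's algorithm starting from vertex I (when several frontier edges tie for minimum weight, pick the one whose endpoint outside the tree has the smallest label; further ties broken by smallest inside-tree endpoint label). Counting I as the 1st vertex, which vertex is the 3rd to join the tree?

G

Prim's algorithm from I:
Step 1: frontier [B—I 7] → take B—I (7); add B.
Step 2: frontier [B—G 7, B—H 11, B—F 14] → take B—G (7); add G.
Step 3: frontier [B—H 11, B—F 14, D—G 1, F—G 2, G—H 8, C—G 15] → take D—G (1); add D.
Step 4: frontier [B—H 11, B—F 14, C—D 3, D—E 7, D—H 14, F—G 2, G—H 8, C—G 15] → take F—G (2); add F.
Step 5: frontier [B—H 11, C—D 3, D—E 7, D—H 14, C—F 12, G—H 8, C—G 15] → take C—D (3); add C.
Step 6: frontier [B—H 11, D—E 7, D—H 14, G—H 8] → take D—E (7); add E.
Step 7: frontier [B—H 11, D—H 14, A—E 6, G—H 8] → take A—E (6); add A.
Step 8: frontier [A—H 2, B—H 11, D—H 14, G—H 8] → take A—H (2); add H.
Vertex order: I, B, G, D, F, C, E, A, H. The 3rd vertex is G.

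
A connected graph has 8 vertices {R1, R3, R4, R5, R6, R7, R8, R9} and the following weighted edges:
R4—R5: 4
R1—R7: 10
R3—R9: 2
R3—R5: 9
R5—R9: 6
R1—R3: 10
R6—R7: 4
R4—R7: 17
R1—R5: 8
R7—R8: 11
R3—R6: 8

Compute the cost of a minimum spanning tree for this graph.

Sort edges by weight, then run Kruskal:
R3—R9 (2): add — endpoints in different components.
R4—R5 (4): add — endpoints in different components.
R6—R7 (4): add — endpoints in different components.
R5—R9 (6): add — endpoints in different components.
R1—R5 (8): add — endpoints in different components.
R3—R6 (8): add — endpoints in different components.
R3—R5 (9): skip — R5 and R3 already connected.
R1—R3 (10): skip — R3 and R1 already connected.
R1—R7 (10): skip — R7 and R1 already connected.
R7—R8 (11): add — endpoints in different components.
MST edges: R3—R9, R4—R5, R6—R7, R5—R9, R1—R5, R3—R6, R7—R8; total weight 2+4+4+6+8+8+11 = 43.

43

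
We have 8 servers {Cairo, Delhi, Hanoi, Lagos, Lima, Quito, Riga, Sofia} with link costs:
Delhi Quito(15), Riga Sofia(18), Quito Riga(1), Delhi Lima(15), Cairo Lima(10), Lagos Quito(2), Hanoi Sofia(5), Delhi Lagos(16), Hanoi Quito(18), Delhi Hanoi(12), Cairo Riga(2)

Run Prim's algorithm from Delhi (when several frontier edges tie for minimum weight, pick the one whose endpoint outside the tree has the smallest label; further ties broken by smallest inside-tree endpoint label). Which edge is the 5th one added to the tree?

Cairo-Riga

Prim, starting at Delhi.
Step 1: cheapest edge leaving the tree is Delhi Hanoi (12); add Hanoi.
Step 2: cheapest edge leaving the tree is Hanoi Sofia (5); add Sofia.
Step 3: cheapest edge leaving the tree is Delhi Lima (15); add Lima.
Step 4: cheapest edge leaving the tree is Cairo Lima (10); add Cairo.
Step 5: cheapest edge leaving the tree is Cairo Riga (2); add Riga.
Step 6: cheapest edge leaving the tree is Quito Riga (1); add Quito.
Step 7: cheapest edge leaving the tree is Lagos Quito (2); add Lagos.
The 5th edge added is Cairo Riga.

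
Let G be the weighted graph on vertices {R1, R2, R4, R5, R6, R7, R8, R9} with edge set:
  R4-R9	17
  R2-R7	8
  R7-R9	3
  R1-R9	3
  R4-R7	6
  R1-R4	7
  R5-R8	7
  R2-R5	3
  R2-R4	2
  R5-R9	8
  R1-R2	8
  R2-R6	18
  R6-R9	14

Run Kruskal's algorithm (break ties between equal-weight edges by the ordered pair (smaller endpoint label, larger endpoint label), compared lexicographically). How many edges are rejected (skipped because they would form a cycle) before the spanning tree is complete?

4

Kruskal: consider edges lightest-first.
R2-R4 (2): add — endpoints in different components.
R1-R9 (3): add — endpoints in different components.
R2-R5 (3): add — endpoints in different components.
R7-R9 (3): add — endpoints in different components.
R4-R7 (6): add — endpoints in different components.
R1-R4 (7): skip — R1 and R4 already connected.
R5-R8 (7): add — endpoints in different components.
R1-R2 (8): skip — R1 and R2 already connected.
R2-R7 (8): skip — R7 and R2 already connected.
R5-R9 (8): skip — R5 and R9 already connected.
R6-R9 (14): add — endpoints in different components.
Edges rejected before the tree was complete: 4.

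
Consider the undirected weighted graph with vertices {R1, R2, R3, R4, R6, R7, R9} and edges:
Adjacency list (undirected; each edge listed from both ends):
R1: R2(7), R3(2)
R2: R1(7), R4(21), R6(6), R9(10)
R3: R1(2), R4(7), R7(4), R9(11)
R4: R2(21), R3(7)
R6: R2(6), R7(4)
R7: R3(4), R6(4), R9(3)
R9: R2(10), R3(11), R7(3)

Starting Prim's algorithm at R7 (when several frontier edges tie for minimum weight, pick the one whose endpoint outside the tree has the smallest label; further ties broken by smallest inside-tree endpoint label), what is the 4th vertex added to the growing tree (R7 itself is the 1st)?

Prim, starting at R7.
Step 1: frontier [R7 R9 3, R3 R7 4, R6 R7 4] → take R7 R9 (3); add R9.
Step 2: frontier [R3 R7 4, R6 R7 4, R2 R9 10, R3 R9 11] → take R3 R7 (4); add R3.
Step 3: frontier [R1 R3 2, R3 R4 7, R6 R7 4, R2 R9 10] → take R1 R3 (2); add R1.
Step 4: frontier [R1 R2 7, R3 R4 7, R6 R7 4, R2 R9 10] → take R6 R7 (4); add R6.
Step 5: frontier [R1 R2 7, R3 R4 7, R2 R6 6, R2 R9 10] → take R2 R6 (6); add R2.
Step 6: frontier [R2 R4 21, R3 R4 7] → take R3 R4 (7); add R4.
Vertex order: R7, R9, R3, R1, R6, R2, R4. The 4th vertex is R1.

R1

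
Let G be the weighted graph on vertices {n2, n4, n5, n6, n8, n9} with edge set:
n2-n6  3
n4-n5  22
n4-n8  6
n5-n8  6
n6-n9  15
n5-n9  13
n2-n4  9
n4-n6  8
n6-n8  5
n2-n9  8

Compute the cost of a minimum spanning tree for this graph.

28

Prim, starting at n8.
Step 1: cheapest edge leaving the tree is n6-n8 (5); add n6.
Step 2: cheapest edge leaving the tree is n2-n6 (3); add n2.
Step 3: cheapest edge leaving the tree is n4-n8 (6); add n4.
Step 4: cheapest edge leaving the tree is n5-n8 (6); add n5.
Step 5: cheapest edge leaving the tree is n2-n9 (8); add n9.
MST edges: n6-n8, n2-n6, n4-n8, n5-n8, n2-n9; total weight 5+3+6+6+8 = 28.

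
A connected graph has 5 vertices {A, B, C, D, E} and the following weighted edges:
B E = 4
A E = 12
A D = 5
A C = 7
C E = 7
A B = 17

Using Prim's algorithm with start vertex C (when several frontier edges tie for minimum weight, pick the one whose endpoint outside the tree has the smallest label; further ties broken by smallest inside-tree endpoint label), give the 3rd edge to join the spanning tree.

Grow the tree from C using Prim:
Step 1: frontier [A C 7, C E 7] → take A C (7); add A.
Step 2: frontier [A D 5, A E 12, A B 17, C E 7] → take A D (5); add D.
Step 3: frontier [A E 12, A B 17, C E 7] → take C E (7); add E.
Step 4: frontier [A B 17, B E 4] → take B E (4); add B.
The 3rd edge added is C E.

C-E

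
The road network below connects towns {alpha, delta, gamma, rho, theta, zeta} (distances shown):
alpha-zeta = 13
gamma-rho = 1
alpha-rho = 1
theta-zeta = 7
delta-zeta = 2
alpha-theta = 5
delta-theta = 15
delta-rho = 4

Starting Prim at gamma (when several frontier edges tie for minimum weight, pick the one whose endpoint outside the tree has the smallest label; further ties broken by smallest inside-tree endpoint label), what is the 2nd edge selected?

Prim's algorithm from gamma:
Step 1: frontier [gamma-rho 1] → take gamma-rho (1); add rho.
Step 2: frontier [alpha-rho 1, delta-rho 4] → take alpha-rho (1); add alpha.
Step 3: frontier [alpha-theta 5, alpha-zeta 13, delta-rho 4] → take delta-rho (4); add delta.
Step 4: frontier [alpha-theta 5, alpha-zeta 13, delta-zeta 2, delta-theta 15] → take delta-zeta (2); add zeta.
Step 5: frontier [alpha-theta 5, delta-theta 15, theta-zeta 7] → take alpha-theta (5); add theta.
The 2nd edge added is alpha-rho.

alpha-rho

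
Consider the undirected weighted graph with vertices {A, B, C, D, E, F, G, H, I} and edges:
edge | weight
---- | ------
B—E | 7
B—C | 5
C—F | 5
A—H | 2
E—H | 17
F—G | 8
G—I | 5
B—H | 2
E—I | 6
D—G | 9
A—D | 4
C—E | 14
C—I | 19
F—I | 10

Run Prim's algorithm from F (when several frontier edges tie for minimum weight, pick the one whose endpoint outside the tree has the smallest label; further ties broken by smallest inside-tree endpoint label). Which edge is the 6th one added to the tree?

Grow the tree from F using Prim:
Step 1: frontier [C—F 5, F—G 8, F—I 10] → take C—F (5); add C.
Step 2: frontier [B—C 5, C—E 14, C—I 19, F—G 8, F—I 10] → take B—C (5); add B.
Step 3: frontier [B—H 2, B—E 7, C—E 14, C—I 19, F—G 8, F—I 10] → take B—H (2); add H.
Step 4: frontier [B—E 7, C—E 14, C—I 19, F—G 8, F—I 10, A—H 2, E—H 17] → take A—H (2); add A.
Step 5: frontier [A—D 4, B—E 7, C—E 14, C—I 19, F—G 8, F—I 10, E—H 17] → take A—D (4); add D.
Step 6: frontier [B—E 7, C—E 14, C—I 19, D—G 9, F—G 8, F—I 10, E—H 17] → take B—E (7); add E.
Step 7: frontier [C—I 19, D—G 9, E—I 6, F—G 8, F—I 10] → take E—I (6); add I.
Step 8: frontier [D—G 9, F—G 8, G—I 5] → take G—I (5); add G.
The 6th edge added is B—E.

B-E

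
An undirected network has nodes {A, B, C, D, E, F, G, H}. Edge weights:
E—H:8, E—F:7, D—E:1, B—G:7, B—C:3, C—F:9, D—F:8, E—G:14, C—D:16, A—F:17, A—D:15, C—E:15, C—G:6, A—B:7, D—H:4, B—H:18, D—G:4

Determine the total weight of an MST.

Kruskal's algorithm — process edges by increasing weight (ties by edge label):
D—E (1): add — endpoints in different components.
B—C (3): add — endpoints in different components.
D—G (4): add — endpoints in different components.
D—H (4): add — endpoints in different components.
C—G (6): add — endpoints in different components.
A—B (7): add — endpoints in different components.
B—G (7): skip — B and G already connected.
E—F (7): add — endpoints in different components.
MST edges: D—E, B—C, D—G, D—H, C—G, A—B, E—F; total weight 1+3+4+4+6+7+7 = 32.

32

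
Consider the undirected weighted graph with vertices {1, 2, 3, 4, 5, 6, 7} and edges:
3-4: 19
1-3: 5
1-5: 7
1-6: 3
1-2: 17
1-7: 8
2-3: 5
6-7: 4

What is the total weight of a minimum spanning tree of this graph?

43

Sort edges by weight, then run Kruskal:
1-6 (3): add — endpoints in different components.
6-7 (4): add — endpoints in different components.
1-3 (5): add — endpoints in different components.
2-3 (5): add — endpoints in different components.
1-5 (7): add — endpoints in different components.
1-7 (8): skip — 1 and 7 already connected.
1-2 (17): skip — 1 and 2 already connected.
3-4 (19): add — endpoints in different components.
MST edges: 1-6, 6-7, 1-3, 2-3, 1-5, 3-4; total weight 3+4+5+5+7+19 = 43.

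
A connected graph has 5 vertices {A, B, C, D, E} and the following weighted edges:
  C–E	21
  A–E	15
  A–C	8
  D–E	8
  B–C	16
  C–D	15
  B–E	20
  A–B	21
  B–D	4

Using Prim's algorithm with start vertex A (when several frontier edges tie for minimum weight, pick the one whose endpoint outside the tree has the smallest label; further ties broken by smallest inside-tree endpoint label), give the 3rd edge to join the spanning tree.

Prim's algorithm from A:
Step 1: cheapest edge leaving the tree is A–C (8); add C.
Step 2: cheapest edge leaving the tree is C–D (15); add D.
Step 3: cheapest edge leaving the tree is B–D (4); add B.
Step 4: cheapest edge leaving the tree is D–E (8); add E.
The 3rd edge added is B–D.

B-D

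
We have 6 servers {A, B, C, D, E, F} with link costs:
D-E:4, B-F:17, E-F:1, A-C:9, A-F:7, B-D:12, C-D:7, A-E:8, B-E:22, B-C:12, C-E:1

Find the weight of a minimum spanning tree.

Prim, starting at F.
Step 1: cheapest edge leaving the tree is E-F (1); add E.
Step 2: cheapest edge leaving the tree is C-E (1); add C.
Step 3: cheapest edge leaving the tree is D-E (4); add D.
Step 4: cheapest edge leaving the tree is A-F (7); add A.
Step 5: cheapest edge leaving the tree is B-C (12); add B.
MST edges: E-F, C-E, D-E, A-F, B-C; total weight 1+1+4+7+12 = 25.

25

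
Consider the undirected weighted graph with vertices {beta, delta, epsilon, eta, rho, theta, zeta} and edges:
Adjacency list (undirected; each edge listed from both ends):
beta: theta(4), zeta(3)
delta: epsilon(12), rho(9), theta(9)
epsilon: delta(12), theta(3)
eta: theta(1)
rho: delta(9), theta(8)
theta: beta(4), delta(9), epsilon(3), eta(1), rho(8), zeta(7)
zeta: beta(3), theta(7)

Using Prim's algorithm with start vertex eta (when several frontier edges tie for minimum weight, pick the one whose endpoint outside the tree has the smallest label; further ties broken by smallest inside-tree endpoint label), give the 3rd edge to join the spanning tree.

Prim, starting at eta.
Step 1: frontier [eta—theta 1] → take eta—theta (1); add theta.
Step 2: frontier [epsilon—theta 3, beta—theta 4, theta—zeta 7, rho—theta 8, delta—theta 9] → take epsilon—theta (3); add epsilon.
Step 3: frontier [delta—epsilon 12, beta—theta 4, theta—zeta 7, rho—theta 8, delta—theta 9] → take beta—theta (4); add beta.
Step 4: frontier [beta—zeta 3, delta—epsilon 12, theta—zeta 7, rho—theta 8, delta—theta 9] → take beta—zeta (3); add zeta.
Step 5: frontier [delta—epsilon 12, rho—theta 8, delta—theta 9] → take rho—theta (8); add rho.
Step 6: frontier [delta—epsilon 12, delta—rho 9, delta—theta 9] → take delta—rho (9); add delta.
The 3rd edge added is beta—theta.

beta-theta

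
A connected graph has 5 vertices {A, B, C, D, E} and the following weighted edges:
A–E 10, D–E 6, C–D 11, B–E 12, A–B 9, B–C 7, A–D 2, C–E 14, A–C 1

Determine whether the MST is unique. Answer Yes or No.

Sort edges by weight, then run Kruskal:
A–C (1): add — endpoints in different components.
A–D (2): add — endpoints in different components.
D–E (6): add — endpoints in different components.
B–C (7): add — endpoints in different components.
Every non-tree edge has weight strictly greater than the heaviest edge on the tree path between its endpoints, so the MST is unique.

Yes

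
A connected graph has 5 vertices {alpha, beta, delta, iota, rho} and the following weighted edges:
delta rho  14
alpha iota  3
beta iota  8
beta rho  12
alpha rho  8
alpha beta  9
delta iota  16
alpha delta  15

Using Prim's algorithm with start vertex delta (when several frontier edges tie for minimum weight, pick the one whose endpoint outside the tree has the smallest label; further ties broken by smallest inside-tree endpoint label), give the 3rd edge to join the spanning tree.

Prim's algorithm from delta:
Step 1: frontier [delta rho 14, alpha delta 15, delta iota 16] → take delta rho (14); add rho.
Step 2: frontier [alpha delta 15, delta iota 16, alpha rho 8, beta rho 12] → take alpha rho (8); add alpha.
Step 3: frontier [alpha iota 3, alpha beta 9, delta iota 16, beta rho 12] → take alpha iota (3); add iota.
Step 4: frontier [alpha beta 9, beta iota 8, beta rho 12] → take beta iota (8); add beta.
The 3rd edge added is alpha iota.

alpha-iota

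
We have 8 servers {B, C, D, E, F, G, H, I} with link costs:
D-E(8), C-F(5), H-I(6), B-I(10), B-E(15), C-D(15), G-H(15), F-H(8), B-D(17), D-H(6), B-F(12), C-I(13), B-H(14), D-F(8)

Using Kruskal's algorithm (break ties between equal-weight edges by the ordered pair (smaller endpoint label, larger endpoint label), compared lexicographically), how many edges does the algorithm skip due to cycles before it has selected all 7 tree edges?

6

Sort edges by weight, then run Kruskal:
C-F (5): add — endpoints in different components.
D-H (6): add — endpoints in different components.
H-I (6): add — endpoints in different components.
D-E (8): add — endpoints in different components.
D-F (8): add — endpoints in different components.
F-H (8): skip — F and H already connected.
B-I (10): add — endpoints in different components.
B-F (12): skip — B and F already connected.
C-I (13): skip — C and I already connected.
B-H (14): skip — B and H already connected.
B-E (15): skip — B and E already connected.
C-D (15): skip — C and D already connected.
G-H (15): add — endpoints in different components.
Edges rejected before the tree was complete: 6.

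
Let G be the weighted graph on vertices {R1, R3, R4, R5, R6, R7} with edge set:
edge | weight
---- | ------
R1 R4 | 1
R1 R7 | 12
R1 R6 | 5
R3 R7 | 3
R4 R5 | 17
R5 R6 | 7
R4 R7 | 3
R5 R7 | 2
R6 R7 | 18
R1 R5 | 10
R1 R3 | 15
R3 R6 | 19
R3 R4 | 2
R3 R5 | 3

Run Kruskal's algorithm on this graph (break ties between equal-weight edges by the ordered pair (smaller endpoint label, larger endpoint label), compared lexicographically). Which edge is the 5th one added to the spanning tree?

Sort edges by weight, then run Kruskal:
R1 R4 (1): add — endpoints in different components.
R3 R4 (2): add — endpoints in different components.
R5 R7 (2): add — endpoints in different components.
R3 R5 (3): add — endpoints in different components.
R3 R7 (3): skip — R3 and R7 already connected.
R4 R7 (3): skip — R4 and R7 already connected.
R1 R6 (5): add — endpoints in different components.
The 5th edge added is R1 R6.

R1-R6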